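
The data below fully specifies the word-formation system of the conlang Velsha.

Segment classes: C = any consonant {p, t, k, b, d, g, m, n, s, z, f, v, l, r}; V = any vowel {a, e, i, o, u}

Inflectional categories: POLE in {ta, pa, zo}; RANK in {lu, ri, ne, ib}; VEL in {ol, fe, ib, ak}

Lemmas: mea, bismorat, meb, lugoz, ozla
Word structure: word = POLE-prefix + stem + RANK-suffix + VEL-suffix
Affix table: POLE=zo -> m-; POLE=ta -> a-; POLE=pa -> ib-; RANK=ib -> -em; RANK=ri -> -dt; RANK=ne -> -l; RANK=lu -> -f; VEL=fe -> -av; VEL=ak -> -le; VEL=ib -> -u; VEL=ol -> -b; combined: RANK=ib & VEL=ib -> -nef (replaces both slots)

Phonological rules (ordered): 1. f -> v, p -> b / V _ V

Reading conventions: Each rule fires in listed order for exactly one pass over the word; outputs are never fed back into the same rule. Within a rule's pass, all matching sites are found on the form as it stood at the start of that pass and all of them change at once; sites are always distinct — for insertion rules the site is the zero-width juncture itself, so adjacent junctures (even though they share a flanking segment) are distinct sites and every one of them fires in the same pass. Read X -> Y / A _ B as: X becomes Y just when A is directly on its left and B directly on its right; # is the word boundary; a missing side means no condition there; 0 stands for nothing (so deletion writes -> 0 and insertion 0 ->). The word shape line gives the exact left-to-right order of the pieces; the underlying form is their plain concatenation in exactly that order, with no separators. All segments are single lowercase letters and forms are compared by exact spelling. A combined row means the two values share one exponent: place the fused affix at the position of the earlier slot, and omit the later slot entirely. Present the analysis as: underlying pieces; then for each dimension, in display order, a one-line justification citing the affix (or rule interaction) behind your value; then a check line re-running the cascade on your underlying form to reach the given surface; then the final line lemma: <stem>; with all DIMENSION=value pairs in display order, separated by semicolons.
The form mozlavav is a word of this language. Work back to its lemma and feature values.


underlying: m-ozla-f-av
POLE=zo - signalled by the affix m-
RANK=lu - signalled by the affix -f
VEL=fe - signalled by the affix -av
check: mozlafav -> mozlavav
lemma: ozla; POLE=zo; RANK=lu; VEL=fe


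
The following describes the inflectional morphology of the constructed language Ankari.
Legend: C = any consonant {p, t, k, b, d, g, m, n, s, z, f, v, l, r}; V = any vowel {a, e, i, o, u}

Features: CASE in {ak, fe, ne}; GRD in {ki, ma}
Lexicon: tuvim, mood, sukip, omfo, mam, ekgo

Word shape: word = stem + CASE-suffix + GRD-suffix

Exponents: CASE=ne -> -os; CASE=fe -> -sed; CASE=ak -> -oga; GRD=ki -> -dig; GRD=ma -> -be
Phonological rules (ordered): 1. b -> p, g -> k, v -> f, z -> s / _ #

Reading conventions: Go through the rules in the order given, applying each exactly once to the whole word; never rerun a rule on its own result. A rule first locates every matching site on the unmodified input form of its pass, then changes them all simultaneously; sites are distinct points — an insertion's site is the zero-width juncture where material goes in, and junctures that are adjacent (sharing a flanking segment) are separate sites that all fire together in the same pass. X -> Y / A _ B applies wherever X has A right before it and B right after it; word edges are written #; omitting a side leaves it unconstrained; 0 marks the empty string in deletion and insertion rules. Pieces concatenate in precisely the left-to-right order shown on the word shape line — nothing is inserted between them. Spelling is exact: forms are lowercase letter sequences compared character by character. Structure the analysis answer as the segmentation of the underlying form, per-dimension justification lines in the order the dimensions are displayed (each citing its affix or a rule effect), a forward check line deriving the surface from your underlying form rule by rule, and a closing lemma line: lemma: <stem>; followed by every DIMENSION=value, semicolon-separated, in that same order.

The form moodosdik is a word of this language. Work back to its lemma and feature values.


underlying: mood-os-dig
CASE=ne - signalled by the affix -os
GRD=ki - signalled by the affix -dig
check: moodosdig -> moodosdik
lemma: mood; CASE=ne; GRD=ki


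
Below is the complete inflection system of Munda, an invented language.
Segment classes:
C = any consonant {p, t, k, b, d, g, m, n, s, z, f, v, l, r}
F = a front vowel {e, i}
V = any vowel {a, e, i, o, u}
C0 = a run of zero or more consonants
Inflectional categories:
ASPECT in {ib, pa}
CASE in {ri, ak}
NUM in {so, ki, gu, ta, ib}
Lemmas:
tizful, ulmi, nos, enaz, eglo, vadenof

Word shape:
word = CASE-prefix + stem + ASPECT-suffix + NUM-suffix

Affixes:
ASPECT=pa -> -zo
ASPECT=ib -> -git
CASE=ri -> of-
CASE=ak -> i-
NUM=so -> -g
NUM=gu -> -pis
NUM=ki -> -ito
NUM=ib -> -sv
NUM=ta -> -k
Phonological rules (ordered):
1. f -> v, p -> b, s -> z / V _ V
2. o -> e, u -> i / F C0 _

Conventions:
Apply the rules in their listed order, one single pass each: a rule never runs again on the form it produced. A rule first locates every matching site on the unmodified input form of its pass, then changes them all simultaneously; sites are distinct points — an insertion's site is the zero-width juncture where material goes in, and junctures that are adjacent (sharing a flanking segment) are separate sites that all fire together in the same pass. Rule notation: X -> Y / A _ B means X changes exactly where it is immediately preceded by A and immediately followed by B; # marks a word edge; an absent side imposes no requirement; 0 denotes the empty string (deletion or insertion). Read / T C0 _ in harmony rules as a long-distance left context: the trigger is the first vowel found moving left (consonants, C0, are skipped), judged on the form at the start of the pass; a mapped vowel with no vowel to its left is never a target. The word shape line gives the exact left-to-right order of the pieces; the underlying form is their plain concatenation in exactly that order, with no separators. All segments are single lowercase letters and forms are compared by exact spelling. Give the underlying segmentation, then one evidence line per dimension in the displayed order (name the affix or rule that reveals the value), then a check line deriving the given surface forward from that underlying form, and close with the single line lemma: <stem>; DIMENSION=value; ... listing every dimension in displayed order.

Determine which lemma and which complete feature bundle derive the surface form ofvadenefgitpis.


underlying: of-vadenof-git-pis
ASPECT=ib - signalled by the affix -git
CASE=ri - signalled by the affix of-
NUM=gu - signalled by the affix -pis
check: ofvadenofgitpis -> ofvadenofgitpis -> ofvadenefgitpis
lemma: vadenof; ASPECT=ib; CASE=ri; NUM=gu


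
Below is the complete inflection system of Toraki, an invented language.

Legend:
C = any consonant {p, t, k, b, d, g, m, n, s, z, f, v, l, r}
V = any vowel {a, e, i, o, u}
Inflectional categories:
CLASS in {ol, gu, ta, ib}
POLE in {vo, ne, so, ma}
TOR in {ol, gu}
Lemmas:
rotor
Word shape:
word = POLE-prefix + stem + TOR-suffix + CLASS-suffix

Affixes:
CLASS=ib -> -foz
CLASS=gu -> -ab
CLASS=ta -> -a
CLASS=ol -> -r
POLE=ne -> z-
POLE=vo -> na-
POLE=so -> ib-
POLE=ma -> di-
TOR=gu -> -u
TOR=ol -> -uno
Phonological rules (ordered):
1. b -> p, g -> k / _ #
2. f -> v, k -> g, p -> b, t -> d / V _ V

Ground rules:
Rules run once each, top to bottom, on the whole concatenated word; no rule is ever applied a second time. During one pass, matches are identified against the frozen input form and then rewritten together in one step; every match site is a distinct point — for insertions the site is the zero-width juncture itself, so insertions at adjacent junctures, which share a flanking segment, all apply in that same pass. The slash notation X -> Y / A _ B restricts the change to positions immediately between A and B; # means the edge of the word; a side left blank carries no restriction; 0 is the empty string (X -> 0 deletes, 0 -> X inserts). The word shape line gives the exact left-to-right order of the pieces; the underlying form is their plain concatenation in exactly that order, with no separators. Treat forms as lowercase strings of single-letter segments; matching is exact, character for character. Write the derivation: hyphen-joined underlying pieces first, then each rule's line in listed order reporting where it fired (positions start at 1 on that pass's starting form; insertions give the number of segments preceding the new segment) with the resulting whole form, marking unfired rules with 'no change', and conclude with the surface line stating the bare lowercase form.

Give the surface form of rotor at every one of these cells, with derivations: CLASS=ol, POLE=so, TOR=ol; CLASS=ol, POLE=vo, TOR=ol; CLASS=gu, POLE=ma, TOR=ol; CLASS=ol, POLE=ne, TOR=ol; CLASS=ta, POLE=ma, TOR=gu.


cell CLASS=ol, POLE=so, TOR=ol:
underlying: ib-rotor-uno-r
1. b -> p, g -> k / _ #: no change
2. f -> v, k -> g, p -> b, t -> d / V _ V: fires at position(s) 5: ibrodorunor
surface: ibrodorunor

cell CLASS=ol, POLE=vo, TOR=ol:
underlying: na-rotor-uno-r
1. b -> p, g -> k / _ #: no change
2. f -> v, k -> g, p -> b, t -> d / V _ V: fires at position(s) 5: narodorunor
surface: narodorunor

cell CLASS=gu, POLE=ma, TOR=ol:
underlying: di-rotor-uno-ab
1. b -> p, g -> k / _ #: fires at position(s) 12: dirotorunoap
2. f -> v, k -> g, p -> b, t -> d / V _ V: fires at position(s) 5: dirodorunoap
surface: dirodorunoap

cell CLASS=ol, POLE=ne, TOR=ol:
underlying: z-rotor-uno-r
1. b -> p, g -> k / _ #: no change
2. f -> v, k -> g, p -> b, t -> d / V _ V: fires at position(s) 4: zrodorunor
surface: zrodorunor

cell CLASS=ta, POLE=ma, TOR=gu:
underlying: di-rotor-u-a
1. b -> p, g -> k / _ #: no change
2. f -> v, k -> g, p -> b, t -> d / V _ V: fires at position(s) 5: dirodorua
surface: dirodorua


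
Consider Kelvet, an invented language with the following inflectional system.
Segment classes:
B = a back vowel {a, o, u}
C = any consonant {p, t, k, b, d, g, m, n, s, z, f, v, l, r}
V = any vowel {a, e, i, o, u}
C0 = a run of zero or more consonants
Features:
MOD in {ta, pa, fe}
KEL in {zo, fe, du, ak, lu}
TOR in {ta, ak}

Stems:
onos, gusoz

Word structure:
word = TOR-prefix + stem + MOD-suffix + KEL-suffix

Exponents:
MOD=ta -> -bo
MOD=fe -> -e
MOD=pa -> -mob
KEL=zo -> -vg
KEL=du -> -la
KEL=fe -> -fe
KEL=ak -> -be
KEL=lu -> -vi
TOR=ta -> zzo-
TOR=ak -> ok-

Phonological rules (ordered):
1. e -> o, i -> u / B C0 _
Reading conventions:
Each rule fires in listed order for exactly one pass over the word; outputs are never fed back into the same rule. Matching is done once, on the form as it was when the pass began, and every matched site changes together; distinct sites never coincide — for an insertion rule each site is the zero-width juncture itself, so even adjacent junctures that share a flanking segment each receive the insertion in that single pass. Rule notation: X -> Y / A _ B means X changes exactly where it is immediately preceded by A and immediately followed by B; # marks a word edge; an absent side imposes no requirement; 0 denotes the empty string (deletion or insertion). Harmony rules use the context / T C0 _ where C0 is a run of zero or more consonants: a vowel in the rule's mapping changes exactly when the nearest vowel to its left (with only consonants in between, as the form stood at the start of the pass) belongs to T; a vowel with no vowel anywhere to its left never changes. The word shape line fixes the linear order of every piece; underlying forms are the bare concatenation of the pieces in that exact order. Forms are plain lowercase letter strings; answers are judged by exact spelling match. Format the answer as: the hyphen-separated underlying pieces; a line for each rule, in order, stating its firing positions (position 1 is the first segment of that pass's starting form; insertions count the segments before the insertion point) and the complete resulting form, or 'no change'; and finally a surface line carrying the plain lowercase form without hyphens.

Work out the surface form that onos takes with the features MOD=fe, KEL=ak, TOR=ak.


underlying: ok-onos-e-be
1. e -> o, i -> u / B C0 _: fires at position(s) 7: okonosobe
surface: okonosobe


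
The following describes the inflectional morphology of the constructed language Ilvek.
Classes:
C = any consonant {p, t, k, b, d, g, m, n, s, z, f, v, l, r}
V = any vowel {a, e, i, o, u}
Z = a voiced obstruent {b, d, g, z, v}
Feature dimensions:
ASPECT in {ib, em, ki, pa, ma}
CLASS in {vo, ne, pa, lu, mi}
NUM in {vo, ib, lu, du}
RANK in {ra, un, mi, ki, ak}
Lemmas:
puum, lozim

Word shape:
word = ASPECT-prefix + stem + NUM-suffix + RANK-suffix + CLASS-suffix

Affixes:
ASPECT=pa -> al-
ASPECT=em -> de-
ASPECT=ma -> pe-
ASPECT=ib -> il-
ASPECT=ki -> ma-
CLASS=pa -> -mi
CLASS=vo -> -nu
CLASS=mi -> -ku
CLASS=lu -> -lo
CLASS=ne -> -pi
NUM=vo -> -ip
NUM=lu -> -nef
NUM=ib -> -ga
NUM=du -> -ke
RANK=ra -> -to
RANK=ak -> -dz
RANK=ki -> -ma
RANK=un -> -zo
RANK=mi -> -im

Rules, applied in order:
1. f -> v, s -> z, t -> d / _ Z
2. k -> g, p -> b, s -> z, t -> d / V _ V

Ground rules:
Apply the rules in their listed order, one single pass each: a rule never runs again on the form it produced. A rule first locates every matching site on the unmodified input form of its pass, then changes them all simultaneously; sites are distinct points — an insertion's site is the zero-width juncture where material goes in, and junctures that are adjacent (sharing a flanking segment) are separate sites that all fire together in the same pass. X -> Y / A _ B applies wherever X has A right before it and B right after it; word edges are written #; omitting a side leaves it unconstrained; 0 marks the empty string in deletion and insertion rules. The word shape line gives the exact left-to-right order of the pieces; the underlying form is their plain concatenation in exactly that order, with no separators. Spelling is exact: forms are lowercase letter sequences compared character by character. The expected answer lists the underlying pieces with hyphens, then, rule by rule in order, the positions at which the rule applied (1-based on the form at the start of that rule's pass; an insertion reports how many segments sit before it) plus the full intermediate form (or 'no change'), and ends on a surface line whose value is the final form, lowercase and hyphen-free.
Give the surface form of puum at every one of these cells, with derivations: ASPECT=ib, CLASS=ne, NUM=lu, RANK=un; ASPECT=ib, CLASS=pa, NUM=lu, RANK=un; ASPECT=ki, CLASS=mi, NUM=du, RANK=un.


cell ASPECT=ib, CLASS=ne, NUM=lu, RANK=un:
underlying: il-puum-nef-zo-pi
1. f -> v, s -> z, t -> d / _ Z: fires at position(s) 9: ilpuumnevzopi
2. k -> g, p -> b, s -> z, t -> d / V _ V: fires at position(s) 12: ilpuumnevzobi
surface: ilpuumnevzobi

cell ASPECT=ib, CLASS=pa, NUM=lu, RANK=un:
underlying: il-puum-nef-zo-mi
1. f -> v, s -> z, t -> d / _ Z: fires at position(s) 9: ilpuumnevzomi
2. k -> g, p -> b, s -> z, t -> d / V _ V: no change
surface: ilpuumnevzomi

cell ASPECT=ki, CLASS=mi, NUM=du, RANK=un:
underlying: ma-puum-ke-zo-ku
1. f -> v, s -> z, t -> d / _ Z: no change
2. k -> g, p -> b, s -> z, t -> d / V _ V: fires at position(s) 3, 11: mabuumkezogu
surface: mabuumkezogu


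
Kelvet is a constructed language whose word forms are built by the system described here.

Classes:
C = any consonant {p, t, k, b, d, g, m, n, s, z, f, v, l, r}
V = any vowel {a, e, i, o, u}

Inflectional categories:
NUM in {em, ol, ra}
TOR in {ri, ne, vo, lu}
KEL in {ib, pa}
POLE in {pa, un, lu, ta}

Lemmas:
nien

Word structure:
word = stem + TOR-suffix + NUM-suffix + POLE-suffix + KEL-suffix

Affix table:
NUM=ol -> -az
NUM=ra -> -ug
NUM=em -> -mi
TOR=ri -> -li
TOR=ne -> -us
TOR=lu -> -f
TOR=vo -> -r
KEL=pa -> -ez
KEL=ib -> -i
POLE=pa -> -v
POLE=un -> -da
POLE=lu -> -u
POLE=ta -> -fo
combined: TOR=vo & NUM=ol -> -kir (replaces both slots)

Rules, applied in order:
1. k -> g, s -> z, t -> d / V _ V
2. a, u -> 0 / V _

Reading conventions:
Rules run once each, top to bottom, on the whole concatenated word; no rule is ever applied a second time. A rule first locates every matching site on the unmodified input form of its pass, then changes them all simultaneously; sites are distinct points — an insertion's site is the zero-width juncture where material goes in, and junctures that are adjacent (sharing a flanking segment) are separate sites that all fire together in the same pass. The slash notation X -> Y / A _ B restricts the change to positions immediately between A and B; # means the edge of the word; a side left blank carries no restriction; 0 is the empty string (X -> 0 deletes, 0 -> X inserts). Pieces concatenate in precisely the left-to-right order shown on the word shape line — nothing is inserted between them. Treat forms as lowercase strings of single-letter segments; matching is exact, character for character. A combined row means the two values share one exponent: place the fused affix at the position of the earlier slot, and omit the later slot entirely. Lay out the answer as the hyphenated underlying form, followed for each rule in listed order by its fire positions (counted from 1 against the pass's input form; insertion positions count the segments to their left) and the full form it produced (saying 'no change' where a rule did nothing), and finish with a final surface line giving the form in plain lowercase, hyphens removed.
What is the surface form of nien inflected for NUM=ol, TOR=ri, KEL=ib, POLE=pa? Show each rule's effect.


underlying: nien-li-az-v-i
1. k -> g, s -> z, t -> d / V _ V: no change
2. a, u -> 0 / V _: fires at position(s) 7: nienlizvi
surface: nienlizvi


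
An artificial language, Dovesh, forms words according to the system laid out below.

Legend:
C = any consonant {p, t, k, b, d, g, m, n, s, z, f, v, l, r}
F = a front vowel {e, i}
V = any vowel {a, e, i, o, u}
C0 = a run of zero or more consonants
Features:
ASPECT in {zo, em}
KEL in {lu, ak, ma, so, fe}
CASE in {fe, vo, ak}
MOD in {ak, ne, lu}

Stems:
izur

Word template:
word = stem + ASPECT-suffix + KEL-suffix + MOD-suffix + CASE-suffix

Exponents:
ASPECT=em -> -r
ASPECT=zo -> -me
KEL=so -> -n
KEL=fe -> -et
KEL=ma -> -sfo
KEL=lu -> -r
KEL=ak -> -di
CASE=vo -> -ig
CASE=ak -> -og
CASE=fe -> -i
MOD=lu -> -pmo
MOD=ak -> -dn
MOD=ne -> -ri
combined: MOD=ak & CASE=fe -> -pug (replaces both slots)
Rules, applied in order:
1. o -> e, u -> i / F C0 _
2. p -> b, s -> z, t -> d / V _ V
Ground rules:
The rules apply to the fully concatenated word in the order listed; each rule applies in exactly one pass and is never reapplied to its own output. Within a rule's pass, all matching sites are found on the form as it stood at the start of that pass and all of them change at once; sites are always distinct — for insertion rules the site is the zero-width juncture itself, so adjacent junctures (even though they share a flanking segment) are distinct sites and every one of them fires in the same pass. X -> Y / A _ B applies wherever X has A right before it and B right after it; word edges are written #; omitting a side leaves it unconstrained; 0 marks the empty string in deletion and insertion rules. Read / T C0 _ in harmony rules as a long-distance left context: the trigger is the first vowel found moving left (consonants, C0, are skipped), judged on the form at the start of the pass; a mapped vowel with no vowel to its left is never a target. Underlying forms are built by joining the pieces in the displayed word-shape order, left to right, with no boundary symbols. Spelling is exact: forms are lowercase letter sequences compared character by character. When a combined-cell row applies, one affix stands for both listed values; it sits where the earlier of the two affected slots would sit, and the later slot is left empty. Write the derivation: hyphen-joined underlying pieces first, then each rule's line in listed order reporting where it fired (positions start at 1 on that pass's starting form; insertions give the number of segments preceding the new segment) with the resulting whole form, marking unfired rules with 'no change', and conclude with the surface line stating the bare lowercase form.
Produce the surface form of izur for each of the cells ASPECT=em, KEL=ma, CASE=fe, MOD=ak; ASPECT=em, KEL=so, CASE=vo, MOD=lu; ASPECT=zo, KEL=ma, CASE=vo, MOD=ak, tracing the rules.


cell ASPECT=em, KEL=ma, CASE=fe, MOD=ak:
underlying: izur-r-sfo-pug
1. o -> e, u -> i / F C0 _: fires at position(s) 3: izirrsfopug
2. p -> b, s -> z, t -> d / V _ V: fires at position(s) 9: izirrsfobug
surface: izirrsfobug

cell ASPECT=em, KEL=so, CASE=vo, MOD=lu:
underlying: izur-r-n-pmo-ig
1. o -> e, u -> i / F C0 _: fires at position(s) 3: izirrnpmoig
2. p -> b, s -> z, t -> d / V _ V: no change
surface: izirrnpmoig

cell ASPECT=zo, KEL=ma, CASE=vo, MOD=ak:
underlying: izur-me-sfo-dn-ig
1. o -> e, u -> i / F C0 _: fires at position(s) 3, 9: izirmesfednig
2. p -> b, s -> z, t -> d / V _ V: no change
surface: izirmesfednig


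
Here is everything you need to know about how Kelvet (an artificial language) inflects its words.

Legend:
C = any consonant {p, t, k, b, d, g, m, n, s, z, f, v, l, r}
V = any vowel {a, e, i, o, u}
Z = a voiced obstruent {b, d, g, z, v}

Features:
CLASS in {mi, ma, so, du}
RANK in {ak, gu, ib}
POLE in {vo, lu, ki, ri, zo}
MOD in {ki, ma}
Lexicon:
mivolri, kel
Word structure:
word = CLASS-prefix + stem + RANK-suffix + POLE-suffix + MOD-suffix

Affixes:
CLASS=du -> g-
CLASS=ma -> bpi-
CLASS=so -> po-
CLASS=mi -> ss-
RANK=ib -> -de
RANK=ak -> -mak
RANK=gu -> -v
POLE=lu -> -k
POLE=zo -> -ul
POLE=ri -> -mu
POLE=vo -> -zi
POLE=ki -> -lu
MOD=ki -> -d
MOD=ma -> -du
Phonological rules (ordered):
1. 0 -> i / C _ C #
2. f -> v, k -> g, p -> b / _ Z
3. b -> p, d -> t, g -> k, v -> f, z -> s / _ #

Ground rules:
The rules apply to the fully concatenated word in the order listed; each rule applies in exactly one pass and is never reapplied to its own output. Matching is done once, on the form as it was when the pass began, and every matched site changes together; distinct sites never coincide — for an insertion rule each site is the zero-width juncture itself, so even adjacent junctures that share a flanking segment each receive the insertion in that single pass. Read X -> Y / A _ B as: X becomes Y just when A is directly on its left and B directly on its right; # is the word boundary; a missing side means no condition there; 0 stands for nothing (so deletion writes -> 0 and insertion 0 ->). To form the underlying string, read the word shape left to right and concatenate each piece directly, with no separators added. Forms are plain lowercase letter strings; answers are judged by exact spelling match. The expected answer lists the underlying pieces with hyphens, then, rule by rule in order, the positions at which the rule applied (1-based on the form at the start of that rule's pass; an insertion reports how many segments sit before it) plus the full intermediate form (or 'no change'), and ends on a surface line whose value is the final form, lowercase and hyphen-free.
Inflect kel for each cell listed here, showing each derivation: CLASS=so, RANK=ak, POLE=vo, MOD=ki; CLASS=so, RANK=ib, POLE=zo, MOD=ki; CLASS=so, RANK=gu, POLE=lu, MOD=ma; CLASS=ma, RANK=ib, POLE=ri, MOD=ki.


cell CLASS=so, RANK=ak, POLE=vo, MOD=ki:
underlying: po-kel-mak-zi-d
1. 0 -> i / C _ C #: no change
2. f -> v, k -> g, p -> b / _ Z: fires at position(s) 8: pokelmagzid
3. b -> p, d -> t, g -> k, v -> f, z -> s / _ #: fires at position(s) 11: pokelmagzit
surface: pokelmagzit

cell CLASS=so, RANK=ib, POLE=zo, MOD=ki:
underlying: po-kel-de-ul-d
1. 0 -> i / C _ C #: inserts after position(s) 9: pokeldeulid
2. f -> v, k -> g, p -> b / _ Z: no change
3. b -> p, d -> t, g -> k, v -> f, z -> s / _ #: fires at position(s) 11: pokeldeulit
surface: pokeldeulit

cell CLASS=so, RANK=gu, POLE=lu, MOD=ma:
underlying: po-kel-v-k-du
1. 0 -> i / C _ C #: no change
2. f -> v, k -> g, p -> b / _ Z: fires at position(s) 7: pokelvgdu
3. b -> p, d -> t, g -> k, v -> f, z -> s / _ #: no change
surface: pokelvgdu

cell CLASS=ma, RANK=ib, POLE=ri, MOD=ki:
underlying: bpi-kel-de-mu-d
1. 0 -> i / C _ C #: no change
2. f -> v, k -> g, p -> b / _ Z: no change
3. b -> p, d -> t, g -> k, v -> f, z -> s / _ #: fires at position(s) 11: bpikeldemut
surface: bpikeldemut


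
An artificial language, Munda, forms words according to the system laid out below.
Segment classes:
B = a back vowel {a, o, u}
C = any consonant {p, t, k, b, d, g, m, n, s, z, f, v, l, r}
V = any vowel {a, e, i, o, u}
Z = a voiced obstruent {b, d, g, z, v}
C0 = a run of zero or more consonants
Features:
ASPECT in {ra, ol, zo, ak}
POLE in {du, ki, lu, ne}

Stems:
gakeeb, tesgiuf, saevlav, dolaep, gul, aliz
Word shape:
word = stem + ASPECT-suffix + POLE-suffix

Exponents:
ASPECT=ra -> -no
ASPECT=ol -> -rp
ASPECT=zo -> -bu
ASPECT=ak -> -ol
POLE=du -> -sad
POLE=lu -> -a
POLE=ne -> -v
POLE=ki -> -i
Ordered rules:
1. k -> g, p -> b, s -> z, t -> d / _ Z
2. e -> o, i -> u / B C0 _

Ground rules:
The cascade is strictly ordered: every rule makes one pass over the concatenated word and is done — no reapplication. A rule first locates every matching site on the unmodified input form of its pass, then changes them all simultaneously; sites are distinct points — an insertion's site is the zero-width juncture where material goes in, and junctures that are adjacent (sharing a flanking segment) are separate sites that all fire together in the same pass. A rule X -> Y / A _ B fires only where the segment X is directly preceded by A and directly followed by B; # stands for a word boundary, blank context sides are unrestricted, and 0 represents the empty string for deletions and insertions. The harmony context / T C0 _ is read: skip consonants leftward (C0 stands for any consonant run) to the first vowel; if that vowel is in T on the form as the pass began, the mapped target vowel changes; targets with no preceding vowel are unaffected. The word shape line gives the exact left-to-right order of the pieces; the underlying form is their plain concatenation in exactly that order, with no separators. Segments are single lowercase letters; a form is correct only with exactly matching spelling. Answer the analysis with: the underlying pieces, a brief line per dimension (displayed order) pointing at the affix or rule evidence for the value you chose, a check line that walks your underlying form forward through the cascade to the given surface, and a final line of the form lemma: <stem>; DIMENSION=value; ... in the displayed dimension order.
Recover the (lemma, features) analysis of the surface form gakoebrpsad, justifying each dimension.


underlying: gakeeb-rp-sad
ASPECT=ol - signalled by the affix -rp
POLE=du - signalled by the affix -sad
check: gakeebrpsad -> gakeebrpsad -> gakoebrpsad
lemma: gakeeb; ASPECT=ol; POLE=du


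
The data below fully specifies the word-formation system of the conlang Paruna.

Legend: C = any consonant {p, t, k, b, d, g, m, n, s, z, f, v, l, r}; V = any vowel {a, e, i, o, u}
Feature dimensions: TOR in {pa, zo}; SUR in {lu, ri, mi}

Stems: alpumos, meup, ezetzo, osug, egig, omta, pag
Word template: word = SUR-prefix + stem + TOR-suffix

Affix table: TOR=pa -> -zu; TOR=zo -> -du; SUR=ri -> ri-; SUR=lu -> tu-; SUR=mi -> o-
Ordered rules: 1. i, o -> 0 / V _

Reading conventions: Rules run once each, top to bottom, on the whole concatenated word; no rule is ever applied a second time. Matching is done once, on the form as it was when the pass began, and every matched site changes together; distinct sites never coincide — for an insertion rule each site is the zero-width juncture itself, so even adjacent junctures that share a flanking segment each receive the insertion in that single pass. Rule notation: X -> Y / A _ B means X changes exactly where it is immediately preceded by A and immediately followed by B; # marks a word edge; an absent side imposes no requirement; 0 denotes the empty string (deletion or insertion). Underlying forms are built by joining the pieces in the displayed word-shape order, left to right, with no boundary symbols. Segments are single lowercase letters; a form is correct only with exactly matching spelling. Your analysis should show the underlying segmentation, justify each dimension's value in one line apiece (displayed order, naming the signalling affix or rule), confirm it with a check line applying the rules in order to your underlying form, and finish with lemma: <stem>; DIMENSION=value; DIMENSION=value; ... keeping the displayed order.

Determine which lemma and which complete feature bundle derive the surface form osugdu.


underlying: o-osug-du
TOR=zo - signalled by the affix -du
SUR=mi - signalled by the affix o-
check: oosugdu -> osugdu
lemma: osug; TOR=zo; SUR=mi


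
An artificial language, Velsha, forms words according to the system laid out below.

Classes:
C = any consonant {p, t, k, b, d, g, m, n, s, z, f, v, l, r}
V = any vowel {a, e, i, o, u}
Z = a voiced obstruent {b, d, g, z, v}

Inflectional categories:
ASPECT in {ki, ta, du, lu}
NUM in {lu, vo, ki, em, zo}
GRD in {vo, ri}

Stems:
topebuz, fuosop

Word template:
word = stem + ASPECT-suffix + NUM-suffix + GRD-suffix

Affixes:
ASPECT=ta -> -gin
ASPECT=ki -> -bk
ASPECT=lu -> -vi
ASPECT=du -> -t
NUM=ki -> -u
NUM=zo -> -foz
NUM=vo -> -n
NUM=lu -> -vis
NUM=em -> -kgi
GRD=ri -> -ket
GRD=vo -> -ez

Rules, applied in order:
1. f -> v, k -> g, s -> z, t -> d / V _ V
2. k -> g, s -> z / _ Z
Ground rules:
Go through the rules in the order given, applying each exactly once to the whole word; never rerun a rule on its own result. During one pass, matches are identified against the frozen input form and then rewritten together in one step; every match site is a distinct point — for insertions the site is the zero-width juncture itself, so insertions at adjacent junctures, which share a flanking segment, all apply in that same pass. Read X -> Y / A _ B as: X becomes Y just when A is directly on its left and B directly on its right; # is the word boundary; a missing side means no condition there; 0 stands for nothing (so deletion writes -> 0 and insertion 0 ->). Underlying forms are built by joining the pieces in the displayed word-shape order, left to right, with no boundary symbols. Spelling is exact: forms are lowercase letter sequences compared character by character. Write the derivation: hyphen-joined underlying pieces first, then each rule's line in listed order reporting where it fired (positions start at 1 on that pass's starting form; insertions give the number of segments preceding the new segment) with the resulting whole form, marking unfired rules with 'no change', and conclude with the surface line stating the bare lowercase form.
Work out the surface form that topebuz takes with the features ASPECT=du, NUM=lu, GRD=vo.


underlying: topebuz-t-vis-ez
1. f -> v, k -> g, s -> z, t -> d / V _ V: fires at position(s) 11: topebuztvizez
2. k -> g, s -> z / _ Z: no change
surface: topebuztvizez


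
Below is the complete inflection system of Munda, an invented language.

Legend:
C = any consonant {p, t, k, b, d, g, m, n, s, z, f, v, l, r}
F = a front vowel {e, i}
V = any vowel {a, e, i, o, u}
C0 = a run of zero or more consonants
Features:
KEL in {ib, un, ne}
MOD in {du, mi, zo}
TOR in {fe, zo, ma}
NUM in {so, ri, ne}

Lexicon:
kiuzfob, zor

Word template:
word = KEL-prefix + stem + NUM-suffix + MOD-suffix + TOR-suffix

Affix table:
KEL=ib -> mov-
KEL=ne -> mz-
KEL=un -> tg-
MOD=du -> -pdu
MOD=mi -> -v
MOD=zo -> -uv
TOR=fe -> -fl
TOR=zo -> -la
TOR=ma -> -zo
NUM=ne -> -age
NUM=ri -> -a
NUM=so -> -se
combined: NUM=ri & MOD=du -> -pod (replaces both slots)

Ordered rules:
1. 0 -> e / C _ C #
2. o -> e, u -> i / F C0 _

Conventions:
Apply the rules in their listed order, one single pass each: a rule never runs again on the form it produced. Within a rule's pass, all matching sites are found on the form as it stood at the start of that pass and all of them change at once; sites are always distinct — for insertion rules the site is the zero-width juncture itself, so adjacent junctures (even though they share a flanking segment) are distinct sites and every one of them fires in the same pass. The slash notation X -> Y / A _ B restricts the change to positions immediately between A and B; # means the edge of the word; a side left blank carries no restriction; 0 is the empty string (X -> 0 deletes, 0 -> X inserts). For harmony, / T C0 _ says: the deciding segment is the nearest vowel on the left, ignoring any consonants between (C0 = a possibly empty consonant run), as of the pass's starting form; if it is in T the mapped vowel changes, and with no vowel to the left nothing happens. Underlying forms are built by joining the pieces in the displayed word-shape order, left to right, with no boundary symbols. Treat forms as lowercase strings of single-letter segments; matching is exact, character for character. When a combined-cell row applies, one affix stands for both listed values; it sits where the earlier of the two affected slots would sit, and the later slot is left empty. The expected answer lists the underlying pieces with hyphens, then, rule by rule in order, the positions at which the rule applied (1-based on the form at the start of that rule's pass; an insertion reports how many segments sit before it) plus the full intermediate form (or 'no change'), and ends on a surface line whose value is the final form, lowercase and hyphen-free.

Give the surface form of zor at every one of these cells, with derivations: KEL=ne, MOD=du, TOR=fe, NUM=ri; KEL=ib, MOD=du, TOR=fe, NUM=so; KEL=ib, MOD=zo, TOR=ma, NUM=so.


cell KEL=ne, MOD=du, TOR=fe, NUM=ri:
underlying: mz-zor-pod-fl
1. 0 -> e / C _ C #: inserts after position(s) 9: mzzorpodfel
2. o -> e, u -> i / F C0 _: no change
surface: mzzorpodfel

cell KEL=ib, MOD=du, TOR=fe, NUM=so:
underlying: mov-zor-se-pdu-fl
1. 0 -> e / C _ C #: inserts after position(s) 12: movzorsepdufel
2. o -> e, u -> i / F C0 _: fires at position(s) 11: movzorsepdifel
surface: movzorsepdifel

cell KEL=ib, MOD=zo, TOR=ma, NUM=so:
underlying: mov-zor-se-uv-zo
1. 0 -> e / C _ C #: no change
2. o -> e, u -> i / F C0 _: fires at position(s) 9: movzorseivzo
surface: movzorseivzo


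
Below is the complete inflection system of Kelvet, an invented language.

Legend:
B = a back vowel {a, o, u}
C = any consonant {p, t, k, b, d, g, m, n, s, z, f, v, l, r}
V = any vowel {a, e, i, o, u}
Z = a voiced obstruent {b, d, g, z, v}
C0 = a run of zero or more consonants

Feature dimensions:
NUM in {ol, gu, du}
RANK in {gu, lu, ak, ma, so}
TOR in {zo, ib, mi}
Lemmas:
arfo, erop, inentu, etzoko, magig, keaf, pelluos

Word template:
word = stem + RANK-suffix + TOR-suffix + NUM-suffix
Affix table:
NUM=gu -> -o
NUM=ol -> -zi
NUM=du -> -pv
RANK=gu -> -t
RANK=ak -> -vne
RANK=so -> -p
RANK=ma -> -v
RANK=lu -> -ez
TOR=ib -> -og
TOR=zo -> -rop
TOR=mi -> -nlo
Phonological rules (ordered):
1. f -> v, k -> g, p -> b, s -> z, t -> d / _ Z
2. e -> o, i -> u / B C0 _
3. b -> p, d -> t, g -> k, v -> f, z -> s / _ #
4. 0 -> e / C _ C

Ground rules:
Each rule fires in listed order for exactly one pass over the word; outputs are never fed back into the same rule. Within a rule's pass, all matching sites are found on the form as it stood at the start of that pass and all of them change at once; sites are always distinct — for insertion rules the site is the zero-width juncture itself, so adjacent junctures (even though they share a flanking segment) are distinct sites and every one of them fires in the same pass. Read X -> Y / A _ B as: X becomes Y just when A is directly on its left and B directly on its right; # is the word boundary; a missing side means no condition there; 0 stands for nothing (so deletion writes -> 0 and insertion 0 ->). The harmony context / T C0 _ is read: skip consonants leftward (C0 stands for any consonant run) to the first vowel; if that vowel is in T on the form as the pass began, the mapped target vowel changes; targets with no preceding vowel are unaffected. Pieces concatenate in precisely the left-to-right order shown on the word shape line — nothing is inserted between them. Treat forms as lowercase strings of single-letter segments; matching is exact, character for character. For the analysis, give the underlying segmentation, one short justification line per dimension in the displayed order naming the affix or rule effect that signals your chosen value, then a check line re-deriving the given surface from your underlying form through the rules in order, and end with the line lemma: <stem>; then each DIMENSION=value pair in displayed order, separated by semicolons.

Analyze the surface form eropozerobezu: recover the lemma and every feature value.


underlying: erop-ez-rop-zi
NUM=ol - signalled by the affix -zi
RANK=lu - signalled by the affix -ez
TOR=zo - signalled by the affix -rop
check: eropezropzi -> eropezrobzi -> eropozrobzu -> eropozrobzu -> eropozerobezu
lemma: erop; NUM=ol; RANK=lu; TOR=zo


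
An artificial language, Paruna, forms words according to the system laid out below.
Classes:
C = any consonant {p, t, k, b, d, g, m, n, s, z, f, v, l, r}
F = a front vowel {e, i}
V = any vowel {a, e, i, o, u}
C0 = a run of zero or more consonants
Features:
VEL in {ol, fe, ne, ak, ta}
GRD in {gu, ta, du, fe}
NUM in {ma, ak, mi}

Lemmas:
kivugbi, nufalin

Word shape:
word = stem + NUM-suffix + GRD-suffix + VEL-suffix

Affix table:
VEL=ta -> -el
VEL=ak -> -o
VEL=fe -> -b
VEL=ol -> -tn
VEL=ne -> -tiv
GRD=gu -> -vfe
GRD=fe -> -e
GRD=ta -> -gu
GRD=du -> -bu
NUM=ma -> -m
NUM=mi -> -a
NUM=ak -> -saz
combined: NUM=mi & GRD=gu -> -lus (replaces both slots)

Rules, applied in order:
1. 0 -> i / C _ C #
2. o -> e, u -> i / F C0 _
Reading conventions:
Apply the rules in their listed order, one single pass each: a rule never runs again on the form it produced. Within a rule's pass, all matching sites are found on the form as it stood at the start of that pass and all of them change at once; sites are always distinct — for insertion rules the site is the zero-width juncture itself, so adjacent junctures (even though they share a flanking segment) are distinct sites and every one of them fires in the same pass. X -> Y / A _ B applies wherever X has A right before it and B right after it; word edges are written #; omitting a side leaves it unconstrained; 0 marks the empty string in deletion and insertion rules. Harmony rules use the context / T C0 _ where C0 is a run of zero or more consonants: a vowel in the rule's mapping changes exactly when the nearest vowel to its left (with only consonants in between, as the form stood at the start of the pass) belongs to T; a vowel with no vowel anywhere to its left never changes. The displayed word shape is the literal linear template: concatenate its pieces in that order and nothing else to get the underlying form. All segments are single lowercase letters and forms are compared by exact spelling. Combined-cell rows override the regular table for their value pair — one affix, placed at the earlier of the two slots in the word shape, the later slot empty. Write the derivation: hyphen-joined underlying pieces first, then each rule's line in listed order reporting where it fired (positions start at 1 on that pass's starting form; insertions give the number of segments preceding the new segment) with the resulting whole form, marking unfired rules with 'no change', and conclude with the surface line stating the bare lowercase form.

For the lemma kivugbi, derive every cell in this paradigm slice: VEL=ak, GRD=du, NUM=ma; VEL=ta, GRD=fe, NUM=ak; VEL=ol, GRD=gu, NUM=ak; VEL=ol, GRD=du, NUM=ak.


cell VEL=ak, GRD=du, NUM=ma:
underlying: kivugbi-m-bu-o
1. 0 -> i / C _ C #: no change
2. o -> e, u -> i / F C0 _: fires at position(s) 4, 10: kivigbimbio
surface: kivigbimbio

cell VEL=ta, GRD=fe, NUM=ak:
underlying: kivugbi-saz-e-el
1. 0 -> i / C _ C #: no change
2. o -> e, u -> i / F C0 _: fires at position(s) 4: kivigbisazeel
surface: kivigbisazeel

cell VEL=ol, GRD=gu, NUM=ak:
underlying: kivugbi-saz-vfe-tn
1. 0 -> i / C _ C #: inserts after position(s) 14: kivugbisazvfetin
2. o -> e, u -> i / F C0 _: fires at position(s) 4: kivigbisazvfetin
surface: kivigbisazvfetin

cell VEL=ol, GRD=du, NUM=ak:
underlying: kivugbi-saz-bu-tn
1. 0 -> i / C _ C #: inserts after position(s) 13: kivugbisazbutin
2. o -> e, u -> i / F C0 _: fires at position(s) 4: kivigbisazbutin
surface: kivigbisazbutin
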